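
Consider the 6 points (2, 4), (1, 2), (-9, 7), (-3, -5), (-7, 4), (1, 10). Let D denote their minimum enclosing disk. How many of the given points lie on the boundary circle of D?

3

A smallest enclosing disk is always determined by at most three of the input points on its boundary.
The minimum enclosing circle is determined by three boundary points: (-9, 7), (-3, -5), (1, 10).
Their circumcentre is (-53/23, 131/46) with r² = 131345/2116.
The farthest remaining point (-7, 4) is at distance² 49465/2116 ≤ 131345/2116.
The points at distance exactly r from the centre are (-9, 7), (-3, -5), (1, 10) — 3 points.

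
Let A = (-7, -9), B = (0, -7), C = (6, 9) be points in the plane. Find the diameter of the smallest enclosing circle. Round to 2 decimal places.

Side lengths²: AB² = 53, AC² = 493, BC² = 292.
Since AC² = 493 ≥ 292 + 53 = 345, the angle opposite AC is not acute, so the smallest enclosing circle has AC as diameter.
Centre = midpoint of AC = (-0.5, 0), r² = 493/4 = 123.25.
Diameter = 2r = 2√(123.25) ≈ 22.20.

22.20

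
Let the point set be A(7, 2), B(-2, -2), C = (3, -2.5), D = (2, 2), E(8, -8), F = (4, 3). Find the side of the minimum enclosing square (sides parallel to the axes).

11

The bounding box has width 10 and height 11.
An axis-aligned square enclosing the set must have side ≥ max(width, height).
So the minimum side is max(10, 11) = 11.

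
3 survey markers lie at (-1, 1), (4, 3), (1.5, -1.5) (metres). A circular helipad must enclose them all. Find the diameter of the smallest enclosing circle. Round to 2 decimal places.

5.60

Call the three points A, B, C in the order given.
Side lengths²: AB² = 29, AC² = 12.5, BC² = 26.5.
Since AB² = 29 < 26.5 + 12.5 = 39, the triangle is acute, so the smallest enclosing circle is the circumcircle.
Circumcentre = (25/14, 9/7), r² = 1537/196.
Diameter = 2r = 2√(1537/196) ≈ 5.60.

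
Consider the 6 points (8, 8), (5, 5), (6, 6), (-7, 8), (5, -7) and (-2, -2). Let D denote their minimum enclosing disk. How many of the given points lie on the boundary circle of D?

3

By Welzl's lemma the MEC is supported by two points (diametrically opposite) or three points (on a circumcircle).
The minimum enclosing circle is determined by three boundary points: (8, 8), (-7, 8), (5, -7).
Their circumcentre is (0.5, 1.7) with r² = 95.94.
The farthest remaining point (6, 6) is at distance² 48.74 ≤ 95.94.
The points at distance exactly r from the centre are (8, 8), (-7, 8), (5, -7) — 3 points.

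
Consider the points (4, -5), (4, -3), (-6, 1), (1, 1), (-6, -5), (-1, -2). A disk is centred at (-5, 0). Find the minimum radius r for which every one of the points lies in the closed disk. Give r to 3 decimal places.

10.296

The required radius is the distance from (-5, 0) to the farthest point.
Squared distances: 106, 90, 2, 37, 26, 20.
Maximum is 106, attained at (4, -5).
r = √106 ≈ 10.296.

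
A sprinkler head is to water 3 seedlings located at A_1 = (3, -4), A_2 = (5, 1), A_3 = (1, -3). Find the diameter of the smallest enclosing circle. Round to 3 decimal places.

Side lengths²: A_1A_2² = 29, A_1A_3² = 5, A_2A_3² = 32.
Since A_2A_3² = 32 < 29 + 5 = 34, the triangle is acute, so the smallest enclosing circle is the circumcircle.
Circumcentre = (19/6, -7/6), r² = 145/18.
Diameter = 2r = 2√(145/18) ≈ 5.676.

5.676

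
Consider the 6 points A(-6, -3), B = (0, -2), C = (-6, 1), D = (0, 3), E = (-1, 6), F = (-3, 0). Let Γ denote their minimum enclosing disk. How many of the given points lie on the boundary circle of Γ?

A smallest enclosing disk is always determined by at most three of the input points on its boundary.
The farthest pair is A–E with squared distance 106. The circle on this segment as diameter has centre (-3.5, 1.5) and r² = 106/4 = 26.5.
Check B: distance² to centre = 24.5 ≤ 26.5, so it lies inside.
All remaining points lie in this disk, and no smaller disk contains both endpoints, so this is the minimum enclosing circle.
The points at distance exactly r from the centre are A, E — 2 points.

2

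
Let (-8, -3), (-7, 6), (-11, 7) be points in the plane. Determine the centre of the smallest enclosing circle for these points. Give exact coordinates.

(-9.5, 2)

Call the three points A, B, C in the order given.
Side lengths²: AB² = 82, AC² = 109, BC² = 17.
Since AC² = 109 ≥ 82 + 17 = 99, the angle opposite AC is not acute, so the smallest enclosing circle has AC as diameter.
Centre = midpoint of AC = (-9.5, 2), r² = 109/4 = 27.25.
Centre = (-9.5, 2).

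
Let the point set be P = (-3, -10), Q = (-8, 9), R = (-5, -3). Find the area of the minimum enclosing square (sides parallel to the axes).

361

The bounding box has width 5 and height 19.
An axis-aligned square enclosing the set must have side ≥ max(width, height).
So the minimum side is max(5, 19) = 19.
Area = 19² = 361.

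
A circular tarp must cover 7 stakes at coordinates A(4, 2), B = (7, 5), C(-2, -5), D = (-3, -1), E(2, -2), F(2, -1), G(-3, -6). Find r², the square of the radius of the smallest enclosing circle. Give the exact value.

55.25

The minimum enclosing circle of a finite set is fixed by two of the points (as a diameter) or three (as a circumcircle).
The farthest pair is B–G with squared distance 221. The circle on this segment as diameter has centre (2, -0.5) and r² = 221/4 = 55.25.
Check A: distance² to centre = 10.25 ≤ 55.25, so it lies inside.
All remaining points lie in this disk, and no smaller disk contains both endpoints, so this is the minimum enclosing circle.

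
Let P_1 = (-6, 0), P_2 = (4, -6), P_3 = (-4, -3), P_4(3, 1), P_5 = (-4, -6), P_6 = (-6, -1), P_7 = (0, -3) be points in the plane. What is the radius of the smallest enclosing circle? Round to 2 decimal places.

5.83

By Welzl's lemma the MEC is supported by two points (diametrically opposite) or three points (on a circumcircle).
The farthest pair is P_1–P_2 with squared distance 136. The circle on this segment as diameter has centre (-1, -3) and r² = 136/4 = 34.
Check P_3: distance² to centre = 9 ≤ 34, so it lies inside.
All remaining points lie in this disk, and no smaller disk contains both endpoints, so this is the minimum enclosing circle.
r = √34 ≈ 5.83.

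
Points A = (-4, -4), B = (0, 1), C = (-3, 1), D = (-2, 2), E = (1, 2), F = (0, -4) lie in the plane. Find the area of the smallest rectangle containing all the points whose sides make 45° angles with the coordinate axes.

In coordinates u = x + y, v = x − y the rectangle is axis-aligned; the map (x,y)→(u,v) scales areas by 2.
u-values: -8, 1, -2, 0, 3, -4; range = 3 − (-8) = 11.
v-values: 0, -1, -4, -4, -1, 4; range = 4 − (-4) = 8.
Area = (11 × 8) / 2 = 44.

44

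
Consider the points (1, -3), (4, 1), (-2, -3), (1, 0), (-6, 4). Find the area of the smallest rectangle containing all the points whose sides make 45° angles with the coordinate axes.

70

In coordinates u = x + y, v = x − y the rectangle is axis-aligned; the map (x,y)→(u,v) scales areas by 2.
u-values: -2, 5, -5, 1, -2; range = 5 − (-5) = 10.
v-values: 4, 3, 1, 1, -10; range = 4 − (-10) = 14.
Area = (10 × 14) / 2 = 70.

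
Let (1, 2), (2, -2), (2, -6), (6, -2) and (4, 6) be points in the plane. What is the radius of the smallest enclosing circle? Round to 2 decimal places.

6.08

By Welzl's lemma the MEC is supported by two points (diametrically opposite) or three points (on a circumcircle).
The farthest pair is (2, -6)–(4, 6) with squared distance 148. The circle on this segment as diameter has centre (3, 0) and r² = 148/4 = 37.
Check (1, 2): distance² to centre = 8 ≤ 37, so it lies inside.
All remaining points lie in this disk, and no smaller disk contains both endpoints, so this is the minimum enclosing circle.
r = √37 ≈ 6.08.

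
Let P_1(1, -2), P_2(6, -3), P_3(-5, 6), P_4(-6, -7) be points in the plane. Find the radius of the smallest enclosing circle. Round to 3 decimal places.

The minimum enclosing circle is determined by three boundary points: P_2, P_3, P_4.
Their circumcentre is (-53/38, -31/38) with r² = 42925/722.
The farthest remaining point P_1 is at distance² 5153/722 ≤ 42925/722.
r = √(42925/722) ≈ 7.711.

7.711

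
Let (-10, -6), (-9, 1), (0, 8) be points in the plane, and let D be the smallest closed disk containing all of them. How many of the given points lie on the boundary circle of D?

2

Call the three points A, B, C in the order given.
Side lengths²: AB² = 50, AC² = 296, BC² = 130.
Since AC² = 296 ≥ 130 + 50 = 180, the angle opposite AC is not acute, so the smallest enclosing circle has AC as diameter.
Centre = midpoint of AC = (-5, 1), r² = 296/4 = 74.
The points at distance exactly r from the centre are (-10, -6), (0, 8) — 2 points.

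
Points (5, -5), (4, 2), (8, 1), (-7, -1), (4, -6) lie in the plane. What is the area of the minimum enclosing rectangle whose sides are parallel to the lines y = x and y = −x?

In coordinates u = x + y, v = x − y the rectangle is axis-aligned; the map (x,y)→(u,v) scales areas by 2.
u-values: 0, 6, 9, -8, -2; range = 9 − (-8) = 17.
v-values: 10, 2, 7, -6, 10; range = 10 − (-6) = 16.
Area = (17 × 16) / 2 = 136.

136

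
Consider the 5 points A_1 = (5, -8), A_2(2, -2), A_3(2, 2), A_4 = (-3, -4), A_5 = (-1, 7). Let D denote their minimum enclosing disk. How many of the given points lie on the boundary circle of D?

The minimum enclosing circle of a finite set is fixed by two of the points (as a diameter) or three (as a circumcircle).
The farthest pair is A_1–A_5 with squared distance 261. The circle on this segment as diameter has centre (2, -0.5) and r² = 261/4 = 65.25.
Check A_2: distance² to centre = 2.25 ≤ 65.25, so it lies inside.
All remaining points lie in this disk, and no smaller disk contains both endpoints, so this is the minimum enclosing circle.
The points at distance exactly r from the centre are A_1, A_5 — 2 points.

2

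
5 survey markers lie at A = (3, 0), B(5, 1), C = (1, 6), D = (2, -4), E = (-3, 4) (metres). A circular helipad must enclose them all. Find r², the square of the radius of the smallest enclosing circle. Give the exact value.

The minimum enclosing circle is determined by three boundary points: C, D, E.
Their circumcentre is (43/42, 20/21) with r² = 44945/1764.
The farthest remaining point B is at distance² 27893/1764 ≤ 44945/1764.

44945/1764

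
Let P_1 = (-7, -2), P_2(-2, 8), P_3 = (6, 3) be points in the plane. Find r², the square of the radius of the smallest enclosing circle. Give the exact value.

43165/882

Side lengths²: P_1P_2² = 125, P_1P_3² = 194, P_2P_3² = 89.
Since P_1P_3² = 194 < 125 + 89 = 214, the triangle is acute, so the smallest enclosing circle is the circumcircle.
Circumcentre = (-31/42, 47/42), r² = 43165/882.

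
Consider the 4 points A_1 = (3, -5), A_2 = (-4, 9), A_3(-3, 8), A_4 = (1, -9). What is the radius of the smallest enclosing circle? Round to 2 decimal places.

9.34

The minimum enclosing circle of a finite set is fixed by two of the points (as a diameter) or three (as a circumcircle).
The farthest pair is A_2–A_4 with squared distance 349. The circle on this segment as diameter has centre (-1.5, 0) and r² = 349/4 = 87.25.
Check A_1: distance² to centre = 45.25 ≤ 87.25, so it lies inside.
All remaining points lie in this disk, and no smaller disk contains both endpoints, so this is the minimum enclosing circle.
r = √(87.25) ≈ 9.34.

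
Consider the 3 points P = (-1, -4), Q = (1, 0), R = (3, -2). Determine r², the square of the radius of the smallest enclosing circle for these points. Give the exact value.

Side lengths²: PQ² = 20, PR² = 20, QR² = 8.
Since PR² = 20 < 20 + 8 = 28, the triangle is acute, so the smallest enclosing circle is the circumcircle.
Circumcentre = (2/3, -7/3), r² = 50/9.

50/9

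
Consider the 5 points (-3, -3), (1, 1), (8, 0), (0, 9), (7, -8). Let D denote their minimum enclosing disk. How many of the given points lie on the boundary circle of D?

A smallest enclosing disk is always determined by at most three of the input points on its boundary.
The farthest pair is (0, 9)–(7, -8) with squared distance 338. The circle on this segment as diameter has centre (3.5, 0.5) and r² = 338/4 = 84.5.
Check (-3, -3): distance² to centre = 54.5 ≤ 84.5, so it lies inside.
All remaining points lie in this disk, and no smaller disk contains both endpoints, so this is the minimum enclosing circle.
The points at distance exactly r from the centre are (0, 9), (7, -8) — 2 points.

2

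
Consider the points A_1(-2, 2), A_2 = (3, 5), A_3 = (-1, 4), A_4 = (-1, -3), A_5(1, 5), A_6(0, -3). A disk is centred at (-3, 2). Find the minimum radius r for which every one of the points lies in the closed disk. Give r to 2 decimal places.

6.71

The required radius is the distance from (-3, 2) to the farthest point.
Squared distances: 1, 45, 8, 29, 25, 34.
Maximum is 45, attained at A_2.
r = √45 ≈ 6.71.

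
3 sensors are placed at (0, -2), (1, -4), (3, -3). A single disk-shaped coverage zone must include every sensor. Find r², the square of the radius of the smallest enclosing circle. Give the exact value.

Call the three points A, B, C in the order given.
Side lengths²: AB² = 5, AC² = 10, BC² = 5.
Since AC² = 10 ≥ 5 + 5 = 10, the angle opposite AC is not acute, so the smallest enclosing circle has AC as diameter.
Centre = midpoint of AC = (1.5, -2.5), r² = 10/4 = 2.5.

2.5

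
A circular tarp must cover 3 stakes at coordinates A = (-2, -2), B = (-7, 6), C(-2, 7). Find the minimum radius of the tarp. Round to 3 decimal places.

4.810

Side lengths²: AB² = 89, AC² = 81, BC² = 26.
Since AB² = 89 < 81 + 26 = 107, the triangle is acute, so the smallest enclosing circle is the circumcircle.
Circumcentre = (-3.7, 2.5), r² = 23.14.
r = √(23.14) ≈ 4.810.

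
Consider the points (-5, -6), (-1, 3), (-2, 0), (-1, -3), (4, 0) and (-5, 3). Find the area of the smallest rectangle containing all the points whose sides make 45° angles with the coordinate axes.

90

In coordinates u = x + y, v = x − y the rectangle is axis-aligned; the map (x,y)→(u,v) scales areas by 2.
u-values: -11, 2, -2, -4, 4, -2; range = 4 − (-11) = 15.
v-values: 1, -4, -2, 2, 4, -8; range = 4 − (-8) = 12.
Area = (15 × 12) / 2 = 90.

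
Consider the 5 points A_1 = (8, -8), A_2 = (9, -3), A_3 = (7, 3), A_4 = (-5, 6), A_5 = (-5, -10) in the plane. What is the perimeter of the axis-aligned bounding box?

Width = max x − min x = 9 − (-5) = 14.
Height = max y − min y = 6 − (-10) = 16.
Perimeter = 2(14 + 16) = 60.

60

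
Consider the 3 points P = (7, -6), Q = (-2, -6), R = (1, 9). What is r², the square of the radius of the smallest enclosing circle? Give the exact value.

Side lengths²: PQ² = 81, PR² = 261, QR² = 234.
Since PR² = 261 < 234 + 81 = 315, the triangle is acute, so the smallest enclosing circle is the circumcircle.
Circumcentre = (2.5, 0.9), r² = 67.86.

67.86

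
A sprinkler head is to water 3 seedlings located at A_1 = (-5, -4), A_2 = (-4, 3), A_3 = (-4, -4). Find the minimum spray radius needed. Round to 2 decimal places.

Side lengths²: A_1A_2² = 50, A_1A_3² = 1, A_2A_3² = 49.
Since A_1A_2² = 50 ≥ 49 + 1 = 50, the angle opposite A_1A_2 is not acute, so the smallest enclosing circle has A_1A_2 as diameter.
Centre = midpoint of A_1A_2 = (-4.5, -0.5), r² = 50/4 = 12.5.
r = √(12.5) ≈ 3.54.

3.54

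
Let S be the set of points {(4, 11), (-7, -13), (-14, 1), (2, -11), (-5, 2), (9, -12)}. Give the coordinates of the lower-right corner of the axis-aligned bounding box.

(9, -13)

x-range [-14, 9], y-range [-13, 11].
The lower-right corner is (9, -13).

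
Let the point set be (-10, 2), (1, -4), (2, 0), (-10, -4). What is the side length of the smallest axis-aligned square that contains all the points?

12

The bounding box has width 12 and height 6.
An axis-aligned square enclosing the set must have side ≥ max(width, height).
So the minimum side is max(12, 6) = 12.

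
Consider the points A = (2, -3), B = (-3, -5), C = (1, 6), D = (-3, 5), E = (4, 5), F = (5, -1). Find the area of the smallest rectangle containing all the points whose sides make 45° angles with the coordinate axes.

In coordinates u = x + y, v = x − y the rectangle is axis-aligned; the map (x,y)→(u,v) scales areas by 2.
u-values: -1, -8, 7, 2, 9, 4; range = 9 − (-8) = 17.
v-values: 5, 2, -5, -8, -1, 6; range = 6 − (-8) = 14.
Area = (17 × 14) / 2 = 119.

119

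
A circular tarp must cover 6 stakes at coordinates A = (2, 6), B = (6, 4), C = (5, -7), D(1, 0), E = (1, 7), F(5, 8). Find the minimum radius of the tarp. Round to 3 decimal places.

7.504

By Welzl's lemma the MEC is supported by two points (diametrically opposite) or three points (on a circumcircle).
The minimum enclosing circle is determined by three boundary points: C, E, F.
Their circumcentre is (4.75, 0.5) with r² = 56.3125.
The farthest remaining point A is at distance² 37.8125 ≤ 56.3125.
r = √(56.3125) ≈ 7.504.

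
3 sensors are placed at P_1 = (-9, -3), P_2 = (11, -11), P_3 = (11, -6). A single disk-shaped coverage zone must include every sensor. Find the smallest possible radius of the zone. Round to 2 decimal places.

10.77

Side lengths²: P_1P_2² = 464, P_1P_3² = 409, P_2P_3² = 25.
Since P_1P_2² = 464 ≥ 409 + 25 = 434, the angle opposite P_1P_2 is not acute, so the smallest enclosing circle has P_1P_2 as diameter.
Centre = midpoint of P_1P_2 = (1, -7), r² = 464/4 = 116.
r = √116 ≈ 10.77.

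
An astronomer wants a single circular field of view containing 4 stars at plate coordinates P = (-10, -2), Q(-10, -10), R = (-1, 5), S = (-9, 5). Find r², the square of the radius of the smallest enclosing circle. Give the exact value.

A smallest enclosing disk is always determined by at most three of the input points on its boundary.
The farthest pair is Q–R with squared distance 306. The circle on this segment as diameter has centre (-5.5, -2.5) and r² = 306/4 = 76.5.
Check P: distance² to centre = 20.5 ≤ 76.5, so it lies inside.
All remaining points lie in this disk, and no smaller disk contains both endpoints, so this is the minimum enclosing circle.

76.5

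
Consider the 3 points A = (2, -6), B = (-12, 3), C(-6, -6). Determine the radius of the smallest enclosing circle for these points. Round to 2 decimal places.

Side lengths²: AB² = 277, AC² = 64, BC² = 117.
Since AB² = 277 ≥ 117 + 64 = 181, the angle opposite AB is not acute, so the smallest enclosing circle has AB as diameter.
Centre = midpoint of AB = (-5, -1.5), r² = 277/4 = 69.25.
r = √(69.25) ≈ 8.32.

8.32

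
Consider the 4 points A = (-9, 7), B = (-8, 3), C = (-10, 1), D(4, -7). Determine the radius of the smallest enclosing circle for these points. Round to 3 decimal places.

The farthest pair is A–D with squared distance 365. The circle on this segment as diameter has centre (-2.5, 0) and r² = 365/4 = 91.25.
Check B: distance² to centre = 39.25 ≤ 91.25, so it lies inside.
All remaining points lie in this disk, and no smaller disk contains both endpoints, so this is the minimum enclosing circle.
r = √(91.25) ≈ 9.552.

9.552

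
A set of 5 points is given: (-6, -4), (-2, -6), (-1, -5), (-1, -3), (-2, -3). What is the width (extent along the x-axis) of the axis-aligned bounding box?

max x = -1, min x = -6, so width = 5.

5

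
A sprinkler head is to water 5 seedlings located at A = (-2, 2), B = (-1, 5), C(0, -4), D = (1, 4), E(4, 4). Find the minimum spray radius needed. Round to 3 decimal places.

4.693

The minimum enclosing circle of a finite set is fixed by two of the points (as a diameter) or three (as a circumcircle).
The minimum enclosing circle is determined by three boundary points: B, C, E.
Their circumcentre is (8/11, 7/11) with r² = 2665/121.
The farthest remaining point D is at distance² 1378/121 ≤ 2665/121.
r = √(2665/121) ≈ 4.693.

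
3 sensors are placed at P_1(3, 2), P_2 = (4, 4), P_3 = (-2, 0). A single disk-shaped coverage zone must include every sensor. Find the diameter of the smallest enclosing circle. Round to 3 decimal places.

7.211

Side lengths²: P_1P_2² = 5, P_1P_3² = 29, P_2P_3² = 52.
Since P_2P_3² = 52 ≥ 29 + 5 = 34, the angle opposite P_2P_3 is not acute, so the smallest enclosing circle has P_2P_3 as diameter.
Centre = midpoint of P_2P_3 = (1, 2), r² = 52/4 = 13.
Diameter = 2r = 2√13 ≈ 7.211.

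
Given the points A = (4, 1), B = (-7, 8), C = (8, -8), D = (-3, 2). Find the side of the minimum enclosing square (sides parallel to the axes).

The bounding box has width 15 and height 16.
An axis-aligned square enclosing the set must have side ≥ max(width, height).
So the minimum side is max(15, 16) = 16.

16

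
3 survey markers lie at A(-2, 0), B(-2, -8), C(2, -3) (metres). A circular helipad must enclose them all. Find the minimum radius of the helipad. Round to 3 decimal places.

4.002

Side lengths²: AB² = 64, AC² = 25, BC² = 41.
Since AB² = 64 < 41 + 25 = 66, the triangle is acute, so the smallest enclosing circle is the circumcircle.
Circumcentre = (-1.875, -4), r² = 16.015625.
r = √(16.015625) ≈ 4.002.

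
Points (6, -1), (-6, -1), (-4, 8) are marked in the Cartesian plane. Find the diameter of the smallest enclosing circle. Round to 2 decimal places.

13.78

Call the three points A, B, C in the order given.
Side lengths²: AB² = 144, AC² = 181, BC² = 85.
Since AC² = 181 < 144 + 85 = 229, the triangle is acute, so the smallest enclosing circle is the circumcircle.
Circumcentre = (0, 43/18), r² = 15385/324.
Diameter = 2r = 2√(15385/324) ≈ 13.78.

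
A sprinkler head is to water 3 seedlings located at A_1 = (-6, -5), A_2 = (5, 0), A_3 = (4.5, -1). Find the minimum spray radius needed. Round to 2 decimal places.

6.04

Side lengths²: A_1A_2² = 146, A_1A_3² = 126.25, A_2A_3² = 1.25.
Since A_1A_2² = 146 ≥ 126.25 + 1.25 = 127.5, the angle opposite A_1A_2 is not acute, so the smallest enclosing circle has A_1A_2 as diameter.
Centre = midpoint of A_1A_2 = (-0.5, -2.5), r² = 146/4 = 36.5.
r = √(36.5) ≈ 6.04.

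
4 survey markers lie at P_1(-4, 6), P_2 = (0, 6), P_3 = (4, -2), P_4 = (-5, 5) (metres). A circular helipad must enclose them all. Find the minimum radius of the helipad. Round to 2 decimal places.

5.70

A smallest enclosing disk is always determined by at most three of the input points on its boundary.
The farthest pair is P_3–P_4 with squared distance 130. The circle on this segment as diameter has centre (-0.5, 1.5) and r² = 130/4 = 32.5.
Check P_1: distance² to centre = 32.5 ≤ 32.5, so it lies inside.
All remaining points lie in this disk, and no smaller disk contains both endpoints, so this is the minimum enclosing circle.
r = √(32.5) ≈ 5.70.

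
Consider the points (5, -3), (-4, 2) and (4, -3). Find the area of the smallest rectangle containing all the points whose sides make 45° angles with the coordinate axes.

28

In coordinates u = x + y, v = x − y the rectangle is axis-aligned; the map (x,y)→(u,v) scales areas by 2.
u-values: 2, -2, 1; range = 2 − (-2) = 4.
v-values: 8, -6, 7; range = 8 − (-6) = 14.
Area = (4 × 14) / 2 = 28.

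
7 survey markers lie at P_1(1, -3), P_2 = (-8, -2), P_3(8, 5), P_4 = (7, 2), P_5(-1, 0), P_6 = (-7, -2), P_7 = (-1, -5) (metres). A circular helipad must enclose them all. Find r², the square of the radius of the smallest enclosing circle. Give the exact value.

The minimum enclosing circle of a finite set is fixed by two of the points (as a diameter) or three (as a circumcircle).
The farthest pair is P_2–P_3 with squared distance 305. The circle on this segment as diameter has centre (0, 1.5) and r² = 305/4 = 76.25.
Check P_1: distance² to centre = 21.25 ≤ 76.25, so it lies inside.
All remaining points lie in this disk, and no smaller disk contains both endpoints, so this is the minimum enclosing circle.

76.25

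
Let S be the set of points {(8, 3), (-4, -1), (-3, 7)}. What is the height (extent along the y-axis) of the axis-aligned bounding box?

max y = 7, min y = -1, so height = 8.

8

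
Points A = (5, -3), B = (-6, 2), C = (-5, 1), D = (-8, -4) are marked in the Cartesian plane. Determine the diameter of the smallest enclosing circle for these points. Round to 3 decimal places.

13.110

A smallest enclosing disk is always determined by at most three of the input points on its boundary.
The minimum enclosing circle is determined by three boundary points: A, B, D.
Their circumcentre is (-59/38, -107/38) with r² = 31025/722.
The farthest remaining point C is at distance² 19093/722 ≤ 31025/722.
Diameter = 2r = 2√(31025/722) ≈ 13.110.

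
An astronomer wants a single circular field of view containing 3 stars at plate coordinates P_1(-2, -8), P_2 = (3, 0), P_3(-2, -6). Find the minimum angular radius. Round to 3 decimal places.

Side lengths²: P_1P_2² = 89, P_1P_3² = 4, P_2P_3² = 61.
Since P_1P_2² = 89 ≥ 61 + 4 = 65, the angle opposite P_1P_2 is not acute, so the smallest enclosing circle has P_1P_2 as diameter.
Centre = midpoint of P_1P_2 = (0.5, -4), r² = 89/4 = 22.25.
r = √(22.25) ≈ 4.717.

4.717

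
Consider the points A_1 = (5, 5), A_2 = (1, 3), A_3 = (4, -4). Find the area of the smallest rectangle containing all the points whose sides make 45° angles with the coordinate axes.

In coordinates u = x + y, v = x − y the rectangle is axis-aligned; the map (x,y)→(u,v) scales areas by 2.
u-values: 10, 4, 0; range = 10 − 0 = 10.
v-values: 0, -2, 8; range = 8 − (-2) = 10.
Area = (10 × 10) / 2 = 50.

50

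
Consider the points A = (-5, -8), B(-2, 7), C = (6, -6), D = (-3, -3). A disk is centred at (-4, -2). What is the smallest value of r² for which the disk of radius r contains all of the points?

The required radius is the distance from (-4, -2) to the farthest point.
Squared distances: 37, 85, 116, 2.
Maximum is 116, attained at C.

116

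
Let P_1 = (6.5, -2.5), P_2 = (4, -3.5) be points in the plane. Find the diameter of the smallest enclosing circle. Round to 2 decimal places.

The smallest circle enclosing two points has them as diameter endpoints.
Centre = midpoint = (5.25, -3); r² = |P_1P_2|²/4 = 7.25/4 = 1.8125.
Diameter = 2r = 2√(1.8125) ≈ 2.69.

2.69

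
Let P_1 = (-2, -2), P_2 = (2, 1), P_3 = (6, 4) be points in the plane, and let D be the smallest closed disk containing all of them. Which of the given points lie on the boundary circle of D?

Side lengths²: P_1P_2² = 25, P_1P_3² = 100, P_2P_3² = 25.
Since P_1P_3² = 100 ≥ 25 + 25 = 50, the angle opposite P_1P_3 is not acute, so the smallest enclosing circle has P_1P_3 as diameter.
Centre = midpoint of P_1P_3 = (2, 1), r² = 100/4 = 25.
The points at distance exactly r from the centre are P_1, P_3 — 2 points.

P_1, P_3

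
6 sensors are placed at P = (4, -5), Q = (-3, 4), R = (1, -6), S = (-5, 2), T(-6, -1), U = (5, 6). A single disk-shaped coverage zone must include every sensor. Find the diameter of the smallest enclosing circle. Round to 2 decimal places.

13.64

By Welzl's lemma the MEC is supported by two points (diametrically opposite) or three points (on a circumcircle).
The minimum enclosing circle is determined by three boundary points: R, T, U.
Their circumcentre is (15/26, 21/26) with r² = 15725/338.
The farthest remaining point P is at distance² 15361/338 ≤ 15725/338.
Diameter = 2r = 2√(15725/338) ≈ 13.64.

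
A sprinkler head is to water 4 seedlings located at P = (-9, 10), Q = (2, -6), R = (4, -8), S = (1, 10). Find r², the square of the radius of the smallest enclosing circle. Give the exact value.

123.25

By Welzl's lemma the MEC is supported by two points (diametrically opposite) or three points (on a circumcircle).
The farthest pair is P–R with squared distance 493. The circle on this segment as diameter has centre (-2.5, 1) and r² = 493/4 = 123.25.
Check Q: distance² to centre = 69.25 ≤ 123.25, so it lies inside.
All remaining points lie in this disk, and no smaller disk contains both endpoints, so this is the minimum enclosing circle.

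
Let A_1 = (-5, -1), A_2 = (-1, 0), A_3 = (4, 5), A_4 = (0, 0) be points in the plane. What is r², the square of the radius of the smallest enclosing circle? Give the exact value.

29.25

The farthest pair is A_1–A_3 with squared distance 117. The circle on this segment as diameter has centre (-0.5, 2) and r² = 117/4 = 29.25.
Check A_2: distance² to centre = 4.25 ≤ 29.25, so it lies inside.
All remaining points lie in this disk, and no smaller disk contains both endpoints, so this is the minimum enclosing circle.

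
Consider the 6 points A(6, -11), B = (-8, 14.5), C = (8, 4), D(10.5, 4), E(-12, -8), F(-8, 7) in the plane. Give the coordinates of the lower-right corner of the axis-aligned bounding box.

(10.5, -11)

x-range [-12, 10.5], y-range [-11, 14.5].
The lower-right corner is (10.5, -11).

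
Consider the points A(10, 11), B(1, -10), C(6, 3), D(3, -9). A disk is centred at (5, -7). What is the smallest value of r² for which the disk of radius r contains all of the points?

The required radius is the distance from (5, -7) to the farthest point.
Squared distances: 349, 25, 101, 8.
Maximum is 349, attained at A.

349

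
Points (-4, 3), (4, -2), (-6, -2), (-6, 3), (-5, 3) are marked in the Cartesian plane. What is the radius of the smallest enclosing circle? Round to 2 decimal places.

5.59

A smallest enclosing disk is always determined by at most three of the input points on its boundary.
The farthest pair is (4, -2)–(-6, 3) with squared distance 125. The circle on this segment as diameter has centre (-1, 0.5) and r² = 125/4 = 31.25.
Check (-4, 3): distance² to centre = 15.25 ≤ 31.25, so it lies inside.
All remaining points lie in this disk, and no smaller disk contains both endpoints, so this is the minimum enclosing circle.
r = √(31.25) ≈ 5.59.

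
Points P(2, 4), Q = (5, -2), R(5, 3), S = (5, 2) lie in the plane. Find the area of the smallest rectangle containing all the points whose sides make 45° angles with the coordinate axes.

22.5

In coordinates u = x + y, v = x − y the rectangle is axis-aligned; the map (x,y)→(u,v) scales areas by 2.
u-values: 6, 3, 8, 7; range = 8 − 3 = 5.
v-values: -2, 7, 2, 3; range = 7 − (-2) = 9.
Area = (5 × 9) / 2 = 22.5.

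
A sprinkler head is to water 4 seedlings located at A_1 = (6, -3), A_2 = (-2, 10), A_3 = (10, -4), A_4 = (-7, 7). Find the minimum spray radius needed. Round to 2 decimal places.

The farthest pair is A_3–A_4 with squared distance 410. The circle on this segment as diameter has centre (1.5, 1.5) and r² = 410/4 = 102.5.
Check A_1: distance² to centre = 40.5 ≤ 102.5, so it lies inside.
All remaining points lie in this disk, and no smaller disk contains both endpoints, so this is the minimum enclosing circle.
r = √(102.5) ≈ 10.12.

10.12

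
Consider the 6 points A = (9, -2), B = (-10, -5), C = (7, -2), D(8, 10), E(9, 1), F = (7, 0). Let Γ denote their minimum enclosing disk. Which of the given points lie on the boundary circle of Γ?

The minimum enclosing circle of a finite set is fixed by two of the points (as a diameter) or three (as a circumcircle).
The farthest pair is B–D with squared distance 549. The circle on this segment as diameter has centre (-1, 2.5) and r² = 549/4 = 137.25.
Check A: distance² to centre = 120.25 ≤ 137.25, so it lies inside.
All remaining points lie in this disk, and no smaller disk contains both endpoints, so this is the minimum enclosing circle.
The points at distance exactly r from the centre are B, D — 2 points.

B, D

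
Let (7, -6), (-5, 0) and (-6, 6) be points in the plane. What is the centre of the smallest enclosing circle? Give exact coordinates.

(0.5, 0)

Call the three points A, B, C in the order given.
Side lengths²: AB² = 180, AC² = 313, BC² = 37.
Since AC² = 313 ≥ 180 + 37 = 217, the angle opposite AC is not acute, so the smallest enclosing circle has AC as diameter.
Centre = midpoint of AC = (0.5, 0), r² = 313/4 = 78.25.
Centre = (0.5, 0).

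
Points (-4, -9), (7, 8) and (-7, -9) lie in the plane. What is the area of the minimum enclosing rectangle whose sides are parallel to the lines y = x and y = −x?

93

In coordinates u = x + y, v = x − y the rectangle is axis-aligned; the map (x,y)→(u,v) scales areas by 2.
u-values: -13, 15, -16; range = 15 − (-16) = 31.
v-values: 5, -1, 2; range = 5 − (-1) = 6.
Area = (31 × 6) / 2 = 93.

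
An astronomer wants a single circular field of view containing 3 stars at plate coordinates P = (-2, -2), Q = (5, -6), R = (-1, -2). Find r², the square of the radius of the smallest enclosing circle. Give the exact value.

16.25

Side lengths²: PQ² = 65, PR² = 1, QR² = 52.
Since PQ² = 65 ≥ 52 + 1 = 53, the angle opposite PQ is not acute, so the smallest enclosing circle has PQ as diameter.
Centre = midpoint of PQ = (1.5, -4), r² = 65/4 = 16.25.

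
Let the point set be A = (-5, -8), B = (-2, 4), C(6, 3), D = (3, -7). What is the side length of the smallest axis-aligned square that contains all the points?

12

The bounding box has width 11 and height 12.
An axis-aligned square enclosing the set must have side ≥ max(width, height).
So the minimum side is max(11, 12) = 12.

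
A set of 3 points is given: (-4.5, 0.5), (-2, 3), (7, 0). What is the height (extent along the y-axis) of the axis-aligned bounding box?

3

max y = 3, min y = 0, so height = 3.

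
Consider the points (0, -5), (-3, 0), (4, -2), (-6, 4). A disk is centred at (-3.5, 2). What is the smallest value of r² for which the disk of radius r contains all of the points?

The required radius is the distance from (-3.5, 2) to the farthest point.
Squared distances: 61.25, 4.25, 72.25, 10.25.
Maximum is 72.25, attained at (4, -2).

72.25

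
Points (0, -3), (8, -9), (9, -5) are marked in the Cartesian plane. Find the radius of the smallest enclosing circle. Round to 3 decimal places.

5.002

Call the three points A, B, C in the order given.
Side lengths²: AB² = 100, AC² = 85, BC² = 17.
Since AB² = 100 < 85 + 17 = 102, the triangle is acute, so the smallest enclosing circle is the circumcircle.
Circumcentre = (155/38, -112/19), r² = 36125/1444.
r = √(36125/1444) ≈ 5.002.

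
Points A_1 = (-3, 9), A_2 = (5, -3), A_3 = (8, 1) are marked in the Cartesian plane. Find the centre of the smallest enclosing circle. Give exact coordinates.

Side lengths²: A_1A_2² = 208, A_1A_3² = 185, A_2A_3² = 25.
Since A_1A_2² = 208 < 185 + 25 = 210, the triangle is acute, so the smallest enclosing circle is the circumcircle.
Circumcentre = (37/34, 52/17), r² = 60125/1156.
Centre = (37/34, 52/17).

(37/34, 52/17)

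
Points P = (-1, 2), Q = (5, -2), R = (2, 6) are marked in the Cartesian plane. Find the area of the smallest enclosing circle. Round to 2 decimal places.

57.51

Side lengths²: PQ² = 52, PR² = 25, QR² = 73.
Since QR² = 73 < 52 + 25 = 77, the triangle is acute, so the smallest enclosing circle is the circumcircle.
Circumcentre = (59/18, 23/12), r² = 23725/1296.
Area = π·r² = π·23725/1296 ≈ 57.51.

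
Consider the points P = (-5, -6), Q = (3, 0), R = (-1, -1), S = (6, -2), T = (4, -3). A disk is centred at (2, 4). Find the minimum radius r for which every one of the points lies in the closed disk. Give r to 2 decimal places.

The required radius is the distance from (2, 4) to the farthest point.
Squared distances: 149, 17, 34, 52, 53.
Maximum is 149, attained at P.
r = √149 ≈ 12.21.

12.21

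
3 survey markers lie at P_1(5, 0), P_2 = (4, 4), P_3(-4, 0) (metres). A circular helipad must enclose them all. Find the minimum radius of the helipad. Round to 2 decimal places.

4.61

Side lengths²: P_1P_2² = 17, P_1P_3² = 81, P_2P_3² = 80.
Since P_1P_3² = 81 < 80 + 17 = 97, the triangle is acute, so the smallest enclosing circle is the circumcircle.
Circumcentre = (0.5, 1), r² = 21.25.
r = √(21.25) ≈ 4.61.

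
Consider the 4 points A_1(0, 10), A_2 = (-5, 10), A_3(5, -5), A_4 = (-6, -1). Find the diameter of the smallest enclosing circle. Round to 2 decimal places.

The farthest pair is A_2–A_3 with squared distance 325. The circle on this segment as diameter has centre (0, 2.5) and r² = 325/4 = 81.25.
Check A_1: distance² to centre = 56.25 ≤ 81.25, so it lies inside.
All remaining points lie in this disk, and no smaller disk contains both endpoints, so this is the minimum enclosing circle.
Diameter = 2r = 2√(81.25) ≈ 18.03.

18.03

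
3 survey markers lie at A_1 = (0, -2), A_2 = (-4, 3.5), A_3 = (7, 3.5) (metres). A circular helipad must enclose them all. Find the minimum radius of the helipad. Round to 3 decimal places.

5.504

Side lengths²: A_1A_2² = 46.25, A_1A_3² = 79.25, A_2A_3² = 121.
Since A_2A_3² = 121 < 79.25 + 46.25 = 125.5, the triangle is acute, so the smallest enclosing circle is the circumcircle.
Circumcentre = (1.5, 145/44), r² = 58645/1936.
r = √(58645/1936) ≈ 5.504.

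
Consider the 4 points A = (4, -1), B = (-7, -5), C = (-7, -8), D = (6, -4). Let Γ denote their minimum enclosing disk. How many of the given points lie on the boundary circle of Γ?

A smallest enclosing disk is always determined by at most three of the input points on its boundary.
The farthest pair is C–D with squared distance 185. The circle on this segment as diameter has centre (-0.5, -6) and r² = 185/4 = 46.25.
Check A: distance² to centre = 45.25 ≤ 46.25, so it lies inside.
All remaining points lie in this disk, and no smaller disk contains both endpoints, so this is the minimum enclosing circle.
The points at distance exactly r from the centre are C, D — 2 points.

2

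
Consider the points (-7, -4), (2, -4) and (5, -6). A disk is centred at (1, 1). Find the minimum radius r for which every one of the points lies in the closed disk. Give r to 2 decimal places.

9.43

The required radius is the distance from (1, 1) to the farthest point.
Squared distances: 89, 26, 65.
Maximum is 89, attained at (-7, -4).
r = √89 ≈ 9.43.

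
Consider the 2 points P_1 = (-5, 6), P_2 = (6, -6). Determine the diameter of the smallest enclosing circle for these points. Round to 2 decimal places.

16.28

The smallest circle enclosing two points has them as diameter endpoints.
Centre = midpoint = (0.5, 0); r² = |P_1P_2|²/4 = 265/4 = 66.25.
Diameter = 2r = 2√(66.25) ≈ 16.28.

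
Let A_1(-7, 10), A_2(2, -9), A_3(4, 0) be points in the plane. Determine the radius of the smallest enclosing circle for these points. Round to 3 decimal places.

10.512

Side lengths²: A_1A_2² = 442, A_1A_3² = 221, A_2A_3² = 85.
Since A_1A_2² = 442 ≥ 221 + 85 = 306, the angle opposite A_1A_2 is not acute, so the smallest enclosing circle has A_1A_2 as diameter.
Centre = midpoint of A_1A_2 = (-2.5, 0.5), r² = 442/4 = 110.5.
r = √(110.5) ≈ 10.512.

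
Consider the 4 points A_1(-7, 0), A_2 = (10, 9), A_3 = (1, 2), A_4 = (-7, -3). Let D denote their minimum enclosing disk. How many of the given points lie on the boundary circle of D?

2

A smallest enclosing disk is always determined by at most three of the input points on its boundary.
The farthest pair is A_2–A_4 with squared distance 433. The circle on this segment as diameter has centre (1.5, 3) and r² = 433/4 = 108.25.
Check A_1: distance² to centre = 81.25 ≤ 108.25, so it lies inside.
All remaining points lie in this disk, and no smaller disk contains both endpoints, so this is the minimum enclosing circle.
The points at distance exactly r from the centre are A_2, A_4 — 2 points.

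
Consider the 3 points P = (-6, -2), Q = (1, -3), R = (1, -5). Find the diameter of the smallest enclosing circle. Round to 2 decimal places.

7.62

Side lengths²: PQ² = 50, PR² = 58, QR² = 4.
Since PR² = 58 ≥ 50 + 4 = 54, the angle opposite PR is not acute, so the smallest enclosing circle has PR as diameter.
Centre = midpoint of PR = (-2.5, -3.5), r² = 58/4 = 14.5.
Diameter = 2r = 2√(14.5) ≈ 7.62.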